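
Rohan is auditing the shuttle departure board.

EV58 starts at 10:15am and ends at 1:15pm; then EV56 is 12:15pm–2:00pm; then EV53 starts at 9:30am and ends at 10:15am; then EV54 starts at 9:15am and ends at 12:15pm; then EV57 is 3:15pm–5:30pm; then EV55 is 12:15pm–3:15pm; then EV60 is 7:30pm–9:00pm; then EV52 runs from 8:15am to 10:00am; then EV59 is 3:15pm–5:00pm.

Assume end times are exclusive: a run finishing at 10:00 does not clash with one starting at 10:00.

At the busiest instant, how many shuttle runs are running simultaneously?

3

Sweep the timeline, counting +1 at each start and −1 at each end (ends before starts at a tie):
8:15am start EV52 → 1
9:15am start EV54 → 2
9:30am start EV53 → 3
10:00am end EV52 → 2
10:15am end EV53 → 1
10:15am start EV58 → 2
12:15pm end EV54 → 1
12:15pm start EV55 → 2
12:15pm start EV56 → 3
1:15pm end EV58 → 2
2:00pm end EV56 → 1
3:15pm end EV55 → 0
3:15pm start EV57 → 1
3:15pm start EV59 → 2
5:00pm end EV59 → 1
5:30pm end EV57 → 0
7:30pm start EV60 → 1
9:00pm end EV60 → 0
Peak is 3, at 9:30am (EV52, EV53, EV54).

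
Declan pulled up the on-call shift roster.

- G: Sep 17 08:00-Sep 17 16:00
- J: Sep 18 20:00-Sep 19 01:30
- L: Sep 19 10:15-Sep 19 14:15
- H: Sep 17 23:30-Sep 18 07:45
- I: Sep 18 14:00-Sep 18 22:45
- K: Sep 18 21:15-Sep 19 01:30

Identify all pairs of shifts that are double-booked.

I & J, I & K, J & K

Sorted by start: G, H, I, J, K, L.
H starts after G ends — done with G.
I starts after H ends — done with H.
J starts before I ends → I and J overlap.
K starts before I ends → I and K overlap.
L starts after I ends.
K starts before J ends → J and K overlap.
L starts after J ends.
L starts after K ends.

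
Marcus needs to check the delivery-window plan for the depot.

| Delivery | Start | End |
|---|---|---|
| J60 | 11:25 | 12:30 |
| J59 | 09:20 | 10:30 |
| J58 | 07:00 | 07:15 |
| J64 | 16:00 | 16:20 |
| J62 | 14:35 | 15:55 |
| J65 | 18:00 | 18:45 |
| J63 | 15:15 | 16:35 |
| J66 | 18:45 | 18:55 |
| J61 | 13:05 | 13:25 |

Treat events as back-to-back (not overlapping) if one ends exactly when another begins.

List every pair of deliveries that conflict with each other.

J62 & J63, J63 & J64

Check each pair: they overlap iff neither finishes before the other starts.
Sorted by start: J58, J59, J60, J61, J62, J63, J64, J65, J66.
J59 starts after J58 ends — done with J58.
J60 starts after J59 ends — done with J59.
J61 starts after J60 ends — done with J60.
J62 starts after J61 ends — done with J61.
J63 starts before J62 ends → J62 and J63 overlap.
J64 starts after J62 ends — done with J62.
J64 starts before J63 ends → J63 and J64 overlap.
J65 starts after J63 ends — done with J63.
J65 starts after J64 ends — done with J64.
J66 starts exactly when J65 ends (back-to-back, no overlap).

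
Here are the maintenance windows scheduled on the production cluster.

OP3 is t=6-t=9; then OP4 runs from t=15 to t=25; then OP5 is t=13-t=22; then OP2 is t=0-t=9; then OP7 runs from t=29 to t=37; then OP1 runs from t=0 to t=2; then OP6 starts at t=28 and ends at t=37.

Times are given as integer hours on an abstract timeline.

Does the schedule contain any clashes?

Check each pair: they overlap iff neither finishes before the other starts.
Sorted by start: OP1, OP2, OP3, OP5, OP4, OP6, OP7.
OP2 starts before OP1 ends → OP1 and OP2 overlap.
That's a conflict, so the schedule is not conflict-free.

Yes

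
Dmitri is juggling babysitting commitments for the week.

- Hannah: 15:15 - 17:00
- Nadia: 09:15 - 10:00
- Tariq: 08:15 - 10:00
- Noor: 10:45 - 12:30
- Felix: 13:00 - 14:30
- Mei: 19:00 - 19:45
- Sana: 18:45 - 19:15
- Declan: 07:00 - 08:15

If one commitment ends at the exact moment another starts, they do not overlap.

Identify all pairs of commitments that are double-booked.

Sorted by start: Declan, Tariq, Nadia, Noor, Felix, Hannah, Sana, Mei.
Tariq starts exactly when Declan ends (back-to-back, no overlap), so nothing later overlaps Declan either.
Nadia starts before Tariq ends → Tariq and Nadia overlap.
Noor starts after Tariq ends, so nothing later overlaps Tariq either.
Noor starts after Nadia ends, so nothing later overlaps Nadia either.
Felix starts after Noor ends, so nothing later overlaps Noor either.
Hannah starts after Felix ends, so nothing later overlaps Felix either.
Sana starts after Hannah ends, so nothing later overlaps Hannah either.
Mei starts before Sana ends → Sana and Mei overlap.

Mei & Sana, Nadia & Tariq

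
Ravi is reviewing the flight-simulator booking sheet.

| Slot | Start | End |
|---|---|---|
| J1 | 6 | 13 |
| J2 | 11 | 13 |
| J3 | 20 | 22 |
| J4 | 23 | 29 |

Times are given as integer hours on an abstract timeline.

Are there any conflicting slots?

Sorted by start: J1, J2, J3, J4.
J2 starts before J1 ends → J1 and J2 overlap.
That's a conflict, so the schedule is not conflict-free.

Yes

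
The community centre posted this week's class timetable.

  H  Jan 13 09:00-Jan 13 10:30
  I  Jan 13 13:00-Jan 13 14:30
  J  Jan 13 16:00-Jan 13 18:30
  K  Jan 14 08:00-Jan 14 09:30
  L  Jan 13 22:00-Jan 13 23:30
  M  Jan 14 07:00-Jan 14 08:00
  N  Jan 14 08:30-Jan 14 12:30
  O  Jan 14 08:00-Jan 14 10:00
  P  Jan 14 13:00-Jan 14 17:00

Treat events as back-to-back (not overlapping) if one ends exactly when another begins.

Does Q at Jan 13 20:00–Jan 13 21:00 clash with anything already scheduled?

No — it doesn't clash with anything

H: ends Jan 13 10:30 at or before Q starts Jan 13 20:00 → clear.
I: ends Jan 13 14:30 at or before Q starts Jan 13 20:00 → clear.
J: ends Jan 13 18:30 at or before Q starts Jan 13 20:00 → clear.
L: starts Jan 13 22:00 at or after Q ends Jan 13 21:00 → clear.
M: starts Jan 14 07:00 at or after Q ends Jan 13 21:00 → clear.
K: starts Jan 14 08:00 at or after Q ends Jan 13 21:00 → clear.
O: starts Jan 14 08:00 at or after Q ends Jan 13 21:00 → clear.
N: starts Jan 14 08:30 at or after Q ends Jan 13 21:00 → clear.
P: starts Jan 14 13:00 at or after Q ends Jan 13 21:00 → clear.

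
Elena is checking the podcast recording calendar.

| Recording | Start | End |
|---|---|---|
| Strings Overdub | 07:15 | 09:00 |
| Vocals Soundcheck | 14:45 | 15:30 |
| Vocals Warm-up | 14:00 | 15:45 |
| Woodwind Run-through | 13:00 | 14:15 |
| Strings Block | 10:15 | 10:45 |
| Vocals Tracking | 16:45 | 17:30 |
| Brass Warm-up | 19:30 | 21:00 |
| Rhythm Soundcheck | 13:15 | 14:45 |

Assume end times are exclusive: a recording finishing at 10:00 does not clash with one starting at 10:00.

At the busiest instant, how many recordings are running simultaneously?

3

Walk through starts and ends in time order (an end at T is processed before a start at T):
07:15 start Strings Overdub → 1
09:00 end Strings Overdub → 0
10:15 start Strings Block → 1
10:45 end Strings Block → 0
13:00 start Woodwind Run-through → 1
13:15 start Rhythm Soundcheck → 2
14:00 start Vocals Warm-up → 3
14:15 end Woodwind Run-through → 2
14:45 end Rhythm Soundcheck → 1
14:45 start Vocals Soundcheck → 2
15:30 end Vocals Soundcheck → 1
15:45 end Vocals Warm-up → 0
16:45 start Vocals Tracking → 1
17:30 end Vocals Tracking → 0
19:30 start Brass Warm-up → 1
21:00 end Brass Warm-up → 0
Peak is 3, at 14:00 (Rhythm Soundcheck, Vocals Warm-up, Woodwind Run-through).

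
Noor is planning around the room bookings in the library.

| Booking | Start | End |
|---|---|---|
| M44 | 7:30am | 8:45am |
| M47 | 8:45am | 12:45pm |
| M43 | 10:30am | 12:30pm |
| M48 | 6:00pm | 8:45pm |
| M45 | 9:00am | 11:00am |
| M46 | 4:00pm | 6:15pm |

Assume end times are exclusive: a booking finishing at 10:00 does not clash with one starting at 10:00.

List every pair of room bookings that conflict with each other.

Sorted by start: M44, M47, M45, M43, M46, M48.
M47 starts exactly when M44 ends (back-to-back, no overlap) — done with M44.
M45 starts before M47 ends → M47 and M45 overlap.
M43 starts before M47 ends → M47 and M43 overlap.
M46 starts after M47 ends — done with M47.
M43 starts before M45 ends → M45 and M43 overlap.
M46 starts after M45 ends — done with M45.
M46 starts after M43 ends — done with M43.
M48 starts before M46 ends → M46 and M48 overlap.

M43 & M45, M43 & M47, M45 & M47, M46 & M48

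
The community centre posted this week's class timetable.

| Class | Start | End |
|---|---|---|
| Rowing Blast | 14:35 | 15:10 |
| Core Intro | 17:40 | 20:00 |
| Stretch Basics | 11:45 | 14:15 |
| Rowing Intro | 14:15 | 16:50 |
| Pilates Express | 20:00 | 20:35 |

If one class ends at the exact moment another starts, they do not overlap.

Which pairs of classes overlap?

Sorted by start: Stretch Basics, Rowing Intro, Rowing Blast, Core Intro, Pilates Express.
Rowing Intro starts exactly when Stretch Basics ends (back-to-back, no overlap) — done with Stretch Basics.
Rowing Blast starts before Rowing Intro ends → Rowing Intro and Rowing Blast overlap.
Core Intro starts after Rowing Intro ends — done with Rowing Intro.
Core Intro starts after Rowing Blast ends — done with Rowing Blast.
Pilates Express starts exactly when Core Intro ends (back-to-back, no overlap).

Rowing Blast & Rowing Intro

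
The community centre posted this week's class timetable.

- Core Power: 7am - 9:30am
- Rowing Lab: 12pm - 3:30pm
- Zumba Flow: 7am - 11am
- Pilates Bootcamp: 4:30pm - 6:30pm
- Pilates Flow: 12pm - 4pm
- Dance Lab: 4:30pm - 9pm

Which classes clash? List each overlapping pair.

Core Power & Zumba Flow, Dance Lab & Pilates Bootcamp, Pilates Flow & Rowing Lab

Two intervals overlap when each starts before the other ends.
Sorted by start: Core Power, Zumba Flow, Rowing Lab, Pilates Flow, Pilates Bootcamp, Dance Lab.
Zumba Flow starts before Core Power ends → Core Power and Zumba Flow overlap.
Rowing Lab starts after Core Power ends; Core Power is clear from here.
Rowing Lab starts after Zumba Flow ends; Zumba Flow is clear from here.
Pilates Flow starts before Rowing Lab ends → Rowing Lab and Pilates Flow overlap.
Pilates Bootcamp starts after Rowing Lab ends; Rowing Lab is clear from here.
Pilates Bootcamp starts after Pilates Flow ends; Pilates Flow is clear from here.
Dance Lab starts before Pilates Bootcamp ends → Pilates Bootcamp and Dance Lab overlap.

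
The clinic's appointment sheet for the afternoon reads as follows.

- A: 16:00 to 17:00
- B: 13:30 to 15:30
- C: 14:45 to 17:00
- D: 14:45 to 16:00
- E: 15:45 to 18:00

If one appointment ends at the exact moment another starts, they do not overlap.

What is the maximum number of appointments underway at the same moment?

Sort all start/end points and keep a running count:
13:30 start B → 1
14:45 start C → 2
14:45 start D → 3
15:30 end B → 2
15:45 start E → 3
16:00 end D → 2
16:00 start A → 3
17:00 end A → 2
17:00 end C → 1
18:00 end E → 0
Peak is 3, at 14:45 (B, C, D).

3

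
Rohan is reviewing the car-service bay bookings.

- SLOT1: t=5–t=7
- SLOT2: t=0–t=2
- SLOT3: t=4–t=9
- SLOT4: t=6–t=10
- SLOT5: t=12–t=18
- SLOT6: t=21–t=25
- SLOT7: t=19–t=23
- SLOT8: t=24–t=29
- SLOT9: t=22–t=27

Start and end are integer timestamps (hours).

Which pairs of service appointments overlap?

Sorted by start: SLOT2, SLOT3, SLOT1, SLOT4, SLOT5, SLOT7, SLOT6, SLOT9, SLOT8.
SLOT3 starts after SLOT2 ends — done with SLOT2.
SLOT1 starts before SLOT3 ends → SLOT3 and SLOT1 overlap.
SLOT4 starts before SLOT3 ends → SLOT3 and SLOT4 overlap.
SLOT5 starts after SLOT3 ends — done with SLOT3.
SLOT4 starts before SLOT1 ends → SLOT1 and SLOT4 overlap.
SLOT5 starts after SLOT1 ends — done with SLOT1.
SLOT5 starts after SLOT4 ends — done with SLOT4.
SLOT7 starts after SLOT5 ends — done with SLOT5.
SLOT6 starts before SLOT7 ends → SLOT7 and SLOT6 overlap.
SLOT9 starts before SLOT7 ends → SLOT7 and SLOT9 overlap.
SLOT8 starts after SLOT7 ends.
SLOT9 starts before SLOT6 ends → SLOT6 and SLOT9 overlap.
SLOT8 starts before SLOT6 ends → SLOT6 and SLOT8 overlap.
SLOT8 starts before SLOT9 ends → SLOT9 and SLOT8 overlap.

SLOT1 & SLOT3, SLOT1 & SLOT4, SLOT3 & SLOT4, SLOT6 & SLOT7, SLOT6 & SLOT8, SLOT6 & SLOT9, SLOT7 & SLOT9, SLOT8 & SLOT9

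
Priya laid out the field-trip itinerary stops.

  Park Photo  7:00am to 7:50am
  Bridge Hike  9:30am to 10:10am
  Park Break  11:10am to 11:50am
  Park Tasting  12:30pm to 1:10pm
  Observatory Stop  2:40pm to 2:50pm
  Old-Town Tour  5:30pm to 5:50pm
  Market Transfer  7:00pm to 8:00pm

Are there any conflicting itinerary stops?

No

Sorted by start: Park Photo, Bridge Hike, Park Break, Park Tasting, Observatory Stop, Old-Town Tour, Market Transfer.
Bridge Hike starts after Park Photo ends; Park Photo is clear from here.
Park Break starts after Bridge Hike ends; Bridge Hike is clear from here.
Park Tasting starts after Park Break ends; Park Break is clear from here.
Observatory Stop starts after Park Tasting ends; Park Tasting is clear from here.
Old-Town Tour starts after Observatory Stop ends; Observatory Stop is clear from here.
Market Transfer starts after Old-Town Tour ends.
Every pair is clear; the schedule has no overlaps.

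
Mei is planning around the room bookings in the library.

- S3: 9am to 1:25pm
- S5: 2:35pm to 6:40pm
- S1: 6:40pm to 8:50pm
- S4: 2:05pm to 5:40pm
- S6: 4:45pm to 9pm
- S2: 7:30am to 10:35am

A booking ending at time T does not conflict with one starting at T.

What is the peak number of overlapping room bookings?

3

Sort all start/end points and keep a running count:
7:30am start S2 → 1
9am start S3 → 2
10:35am end S2 → 1
1:25pm end S3 → 0
2:05pm start S4 → 1
2:35pm start S5 → 2
4:45pm start S6 → 3
5:40pm end S4 → 2
6:40pm end S5 → 1
6:40pm start S1 → 2
8:50pm end S1 → 1
9pm end S6 → 0
Peak is 3, at 4:45pm (S4, S5, S6).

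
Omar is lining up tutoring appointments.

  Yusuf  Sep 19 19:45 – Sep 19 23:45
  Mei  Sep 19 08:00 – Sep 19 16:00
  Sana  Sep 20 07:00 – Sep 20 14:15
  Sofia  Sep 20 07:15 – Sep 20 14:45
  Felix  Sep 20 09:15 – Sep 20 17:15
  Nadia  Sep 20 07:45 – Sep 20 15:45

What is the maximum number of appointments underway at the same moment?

4

Walk through starts and ends in time order (an end at T is processed before a start at T):
Sep 19 08:00 start Mei → 1
Sep 19 16:00 end Mei → 0
Sep 19 19:45 start Yusuf → 1
Sep 19 23:45 end Yusuf → 0
Sep 20 07:00 start Sana → 1
Sep 20 07:15 start Sofia → 2
Sep 20 07:45 start Nadia → 3
Sep 20 09:15 start Felix → 4
Sep 20 14:15 end Sana → 3
Sep 20 14:45 end Sofia → 2
Sep 20 15:45 end Nadia → 1
Sep 20 17:15 end Felix → 0
Peak is 4, at Sep 20 09:15 (Felix, Nadia, Sana, Sofia).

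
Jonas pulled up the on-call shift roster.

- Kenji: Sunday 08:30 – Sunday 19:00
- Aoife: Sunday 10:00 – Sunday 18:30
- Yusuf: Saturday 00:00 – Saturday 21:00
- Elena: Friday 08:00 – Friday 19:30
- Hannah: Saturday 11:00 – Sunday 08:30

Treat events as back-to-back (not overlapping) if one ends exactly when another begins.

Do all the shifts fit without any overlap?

No

Two intervals overlap when each starts before the other ends.
Sorted by start: Elena, Yusuf, Hannah, Kenji, Aoife.
Yusuf starts after Elena ends — done with Elena.
Hannah starts before Yusuf ends → Yusuf and Hannah overlap.
That's a conflict, so the schedule is not conflict-free.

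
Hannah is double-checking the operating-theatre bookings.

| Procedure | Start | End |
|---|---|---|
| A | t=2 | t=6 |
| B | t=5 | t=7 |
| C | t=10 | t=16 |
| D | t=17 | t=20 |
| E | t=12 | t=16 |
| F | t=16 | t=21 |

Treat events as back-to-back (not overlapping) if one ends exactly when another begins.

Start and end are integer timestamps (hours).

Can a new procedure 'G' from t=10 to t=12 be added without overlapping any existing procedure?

No — it overlaps C

A: ends t=6 at or before G starts t=10 → clear.
B: ends t=7 at or before G starts t=10 → clear.
C: starts t=10 before G ends t=12, and ends t=16 after G starts t=10 → overlap.
E: starts t=12 at or after G ends t=12 → clear.
F: starts t=16 at or after G ends t=12 → clear.
D: starts t=17 at or after G ends t=12 → clear.
G overlaps C.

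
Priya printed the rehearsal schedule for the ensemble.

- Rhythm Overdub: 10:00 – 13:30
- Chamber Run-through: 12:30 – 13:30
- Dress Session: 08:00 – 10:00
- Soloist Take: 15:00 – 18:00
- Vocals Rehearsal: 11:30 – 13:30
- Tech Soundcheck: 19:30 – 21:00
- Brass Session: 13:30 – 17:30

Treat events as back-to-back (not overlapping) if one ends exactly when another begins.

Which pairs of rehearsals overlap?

Brass Session & Soloist Take, Chamber Run-through & Rhythm Overdub, Chamber Run-through & Vocals Rehearsal, Rhythm Overdub & Vocals Rehearsal

Two intervals overlap when each starts before the other ends.
Sorted by start: Dress Session, Rhythm Overdub, Vocals Rehearsal, Chamber Run-through, Brass Session, Soloist Take, Tech Soundcheck.
Rhythm Overdub starts exactly when Dress Session ends (back-to-back, no overlap), so nothing later overlaps Dress Session either.
Vocals Rehearsal starts before Rhythm Overdub ends → Rhythm Overdub and Vocals Rehearsal overlap.
Chamber Run-through starts before Rhythm Overdub ends → Rhythm Overdub and Chamber Run-through overlap.
Brass Session starts exactly when Rhythm Overdub ends (back-to-back, no overlap), so nothing later overlaps Rhythm Overdub either.
Chamber Run-through starts before Vocals Rehearsal ends → Vocals Rehearsal and Chamber Run-through overlap.
Brass Session starts exactly when Vocals Rehearsal ends (back-to-back, no overlap), so nothing later overlaps Vocals Rehearsal either.
Brass Session starts exactly when Chamber Run-through ends (back-to-back, no overlap), so nothing later overlaps Chamber Run-through either.
Soloist Take starts before Brass Session ends → Brass Session and Soloist Take overlap.
Tech Soundcheck starts after Brass Session ends.
Tech Soundcheck starts after Soloist Take ends.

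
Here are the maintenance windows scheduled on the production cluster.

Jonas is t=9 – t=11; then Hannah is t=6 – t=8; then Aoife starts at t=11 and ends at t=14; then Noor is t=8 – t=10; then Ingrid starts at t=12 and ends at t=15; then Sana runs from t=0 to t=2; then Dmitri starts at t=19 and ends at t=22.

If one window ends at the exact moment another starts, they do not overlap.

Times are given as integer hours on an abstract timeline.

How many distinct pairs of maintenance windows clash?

Check each pair: they overlap iff neither finishes before the other starts.
Sorted by start: Sana, Hannah, Noor, Jonas, Aoife, Ingrid, Dmitri.
Hannah starts after Sana ends — done with Sana.
Noor starts exactly when Hannah ends (back-to-back, no overlap) — done with Hannah.
Jonas starts before Noor ends → Noor and Jonas overlap.
Aoife starts after Noor ends — done with Noor.
Aoife starts exactly when Jonas ends (back-to-back, no overlap) — done with Jonas.
Ingrid starts before Aoife ends → Aoife and Ingrid overlap.
Dmitri starts after Aoife ends.
Dmitri starts after Ingrid ends.
Overlapping pairs: Aoife & Ingrid, Jonas & Noor — 2 in total.

2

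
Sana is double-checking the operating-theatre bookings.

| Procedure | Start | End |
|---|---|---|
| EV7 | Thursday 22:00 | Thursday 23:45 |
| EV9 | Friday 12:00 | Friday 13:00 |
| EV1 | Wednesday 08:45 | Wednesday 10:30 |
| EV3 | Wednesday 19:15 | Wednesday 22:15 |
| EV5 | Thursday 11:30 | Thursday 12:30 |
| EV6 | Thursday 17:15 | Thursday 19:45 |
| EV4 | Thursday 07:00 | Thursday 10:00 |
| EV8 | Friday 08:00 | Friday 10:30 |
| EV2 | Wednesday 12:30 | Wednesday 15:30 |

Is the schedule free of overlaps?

Sorted by start: EV1, EV2, EV3, EV4, EV5, EV6, EV7, EV8, EV9.
EV2 starts after EV1 ends, so nothing later overlaps EV1 either.
EV3 starts after EV2 ends, so nothing later overlaps EV2 either.
EV4 starts after EV3 ends, so nothing later overlaps EV3 either.
EV5 starts after EV4 ends, so nothing later overlaps EV4 either.
EV6 starts after EV5 ends, so nothing later overlaps EV5 either.
EV7 starts after EV6 ends, so nothing later overlaps EV6 either.
EV8 starts after EV7 ends, so nothing later overlaps EV7 either.
EV9 starts after EV8 ends.
Every pair is clear; the schedule has no overlaps.

Yes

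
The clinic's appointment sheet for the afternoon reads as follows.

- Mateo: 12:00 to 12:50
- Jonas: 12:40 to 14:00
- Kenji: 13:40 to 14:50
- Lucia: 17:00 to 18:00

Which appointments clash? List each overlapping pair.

Jonas & Kenji, Jonas & Mateo

Two intervals overlap when each starts before the other ends.
Sorted by start: Mateo, Jonas, Kenji, Lucia.
Jonas starts before Mateo ends → Mateo and Jonas overlap.
Kenji starts after Mateo ends, so nothing later overlaps Mateo either.
Kenji starts before Jonas ends → Jonas and Kenji overlap.
Lucia starts after Jonas ends.
Lucia starts after Kenji ends.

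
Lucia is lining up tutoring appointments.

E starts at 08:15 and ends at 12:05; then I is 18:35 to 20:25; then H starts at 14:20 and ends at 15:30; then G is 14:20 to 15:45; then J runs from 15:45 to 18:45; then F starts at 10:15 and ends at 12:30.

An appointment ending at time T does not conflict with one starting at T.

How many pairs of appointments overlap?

Sorted by start: E, F, G, H, J, I.
F starts before E ends → E and F overlap.
G starts after E ends, so E has no further overlaps.
G starts after F ends, so F has no further overlaps.
H starts before G ends → G and H overlap.
J starts exactly when G ends (back-to-back, no overlap), so G has no further overlaps.
J starts after H ends, so H has no further overlaps.
I starts before J ends → J and I overlap.
Overlapping pairs: E & F, G & H, I & J — 3 in total.

3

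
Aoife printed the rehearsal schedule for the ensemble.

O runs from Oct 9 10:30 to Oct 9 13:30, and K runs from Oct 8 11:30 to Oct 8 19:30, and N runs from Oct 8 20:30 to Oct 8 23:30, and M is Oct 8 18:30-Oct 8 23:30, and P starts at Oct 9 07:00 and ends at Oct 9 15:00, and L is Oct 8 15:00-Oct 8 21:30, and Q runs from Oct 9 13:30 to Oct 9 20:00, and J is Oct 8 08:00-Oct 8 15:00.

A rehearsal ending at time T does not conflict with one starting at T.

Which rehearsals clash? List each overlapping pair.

J & K, K & L, K & M, L & M, L & N, M & N, O & P, P & Q

Two intervals overlap when each starts before the other ends.
Sorted by start: J, K, L, M, N, P, O, Q.
K starts before J ends → J and K overlap.
L starts exactly when J ends (back-to-back, no overlap), so nothing later overlaps J either.
L starts before K ends → K and L overlap.
M starts before K ends → K and M overlap.
N starts after K ends, so nothing later overlaps K either.
M starts before L ends → L and M overlap.
N starts before L ends → L and N overlap.
P starts after L ends, so nothing later overlaps L either.
N starts before M ends → M and N overlap.
P starts after M ends, so nothing later overlaps M either.
P starts after N ends, so nothing later overlaps N either.
O starts before P ends → P and O overlap.
Q starts before P ends → P and Q overlap.
Q starts exactly when O ends (back-to-back, no overlap).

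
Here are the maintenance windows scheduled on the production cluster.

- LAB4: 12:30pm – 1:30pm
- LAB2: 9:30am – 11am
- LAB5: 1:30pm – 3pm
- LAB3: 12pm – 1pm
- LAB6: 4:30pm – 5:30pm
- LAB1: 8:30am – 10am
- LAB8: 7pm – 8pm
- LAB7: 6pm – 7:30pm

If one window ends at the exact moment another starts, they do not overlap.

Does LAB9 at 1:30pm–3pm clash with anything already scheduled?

Yes — it overlaps LAB5

LAB1: ends 10am at or before LAB9 starts 1:30pm → clear.
LAB2: ends 11am at or before LAB9 starts 1:30pm → clear.
LAB3: ends 1pm at or before LAB9 starts 1:30pm → clear.
LAB4: ends 1:30pm at or before LAB9 starts 1:30pm → clear.
LAB5: starts 1:30pm before LAB9 ends 3pm, and ends 3pm after LAB9 starts 1:30pm → overlap.
LAB6: starts 4:30pm at or after LAB9 ends 3pm → clear.
LAB7: starts 6pm at or after LAB9 ends 3pm → clear.
LAB8: starts 7pm at or after LAB9 ends 3pm → clear.
LAB9 overlaps LAB5.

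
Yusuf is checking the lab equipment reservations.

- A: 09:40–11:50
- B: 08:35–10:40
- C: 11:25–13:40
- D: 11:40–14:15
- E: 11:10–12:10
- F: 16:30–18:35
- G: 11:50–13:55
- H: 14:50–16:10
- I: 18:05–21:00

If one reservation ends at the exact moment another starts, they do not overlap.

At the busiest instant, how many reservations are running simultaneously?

Sort all start/end points and keep a running count:
08:35 start B → 1
09:40 start A → 2
10:40 end B → 1
11:10 start E → 2
11:25 start C → 3
11:40 start D → 4
11:50 end A → 3
11:50 start G → 4
12:10 end E → 3
13:40 end C → 2
13:55 end G → 1
14:15 end D → 0
14:50 start H → 1
16:10 end H → 0
16:30 start F → 1
18:05 start I → 2
18:35 end F → 1
21:00 end I → 0
Peak is 4, at 11:40 (A, C, D, E).

4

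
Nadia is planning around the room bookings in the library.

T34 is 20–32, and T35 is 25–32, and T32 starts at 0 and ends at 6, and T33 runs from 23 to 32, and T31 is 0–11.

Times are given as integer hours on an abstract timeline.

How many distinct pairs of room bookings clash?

4

Sorted by start: T31, T32, T34, T33, T35.
T32 starts before T31 ends → T31 and T32 overlap.
T34 starts after T31 ends — done with T31.
T34 starts after T32 ends — done with T32.
T33 starts before T34 ends → T34 and T33 overlap.
T35 starts before T34 ends → T34 and T35 overlap.
T35 starts before T33 ends → T33 and T35 overlap.
Overlapping pairs: T31 & T32, T33 & T34, T33 & T35, T34 & T35 — 4 in total.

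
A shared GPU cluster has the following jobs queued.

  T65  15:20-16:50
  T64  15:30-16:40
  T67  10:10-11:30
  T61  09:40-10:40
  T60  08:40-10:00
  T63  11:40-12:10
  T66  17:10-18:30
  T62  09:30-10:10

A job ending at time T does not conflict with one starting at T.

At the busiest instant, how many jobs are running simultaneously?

Walk through starts and ends in time order (an end at T is processed before a start at T):
08:40 start T60 → 1
09:30 start T62 → 2
09:40 start T61 → 3
10:00 end T60 → 2
10:10 end T62 → 1
10:10 start T67 → 2
10:40 end T61 → 1
11:30 end T67 → 0
11:40 start T63 → 1
12:10 end T63 → 0
15:20 start T65 → 1
15:30 start T64 → 2
16:40 end T64 → 1
16:50 end T65 → 0
17:10 start T66 → 1
18:30 end T66 → 0
Peak is 3, at 09:40 (T60, T61, T62).

3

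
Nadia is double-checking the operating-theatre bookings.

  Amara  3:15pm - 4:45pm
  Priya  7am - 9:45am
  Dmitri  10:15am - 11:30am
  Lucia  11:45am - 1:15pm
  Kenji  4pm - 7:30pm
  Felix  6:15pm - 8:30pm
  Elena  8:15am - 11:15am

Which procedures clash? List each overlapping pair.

Amara & Kenji, Dmitri & Elena, Elena & Priya, Felix & Kenji

Two intervals overlap when each starts before the other ends.
Sorted by start: Priya, Elena, Dmitri, Lucia, Amara, Kenji, Felix.
Elena starts before Priya ends → Priya and Elena overlap.
Dmitri starts after Priya ends; Priya is clear from here.
Dmitri starts before Elena ends → Elena and Dmitri overlap.
Lucia starts after Elena ends; Elena is clear from here.
Lucia starts after Dmitri ends; Dmitri is clear from here.
Amara starts after Lucia ends; Lucia is clear from here.
Kenji starts before Amara ends → Amara and Kenji overlap.
Felix starts after Amara ends.
Felix starts before Kenji ends → Kenji and Felix overlap.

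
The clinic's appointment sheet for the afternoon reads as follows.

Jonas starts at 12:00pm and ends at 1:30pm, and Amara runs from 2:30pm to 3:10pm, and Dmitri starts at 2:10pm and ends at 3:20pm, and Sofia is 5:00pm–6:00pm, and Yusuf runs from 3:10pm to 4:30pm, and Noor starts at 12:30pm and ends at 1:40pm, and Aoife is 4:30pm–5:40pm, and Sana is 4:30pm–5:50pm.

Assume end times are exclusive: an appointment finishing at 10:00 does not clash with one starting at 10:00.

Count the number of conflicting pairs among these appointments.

Check each pair: they overlap iff neither finishes before the other starts.
Sorted by start: Jonas, Noor, Dmitri, Amara, Yusuf, Aoife, Sana, Sofia.
Noor starts before Jonas ends → Jonas and Noor overlap.
Dmitri starts after Jonas ends, so nothing later overlaps Jonas either.
Dmitri starts after Noor ends, so nothing later overlaps Noor either.
Amara starts before Dmitri ends → Dmitri and Amara overlap.
Yusuf starts before Dmitri ends → Dmitri and Yusuf overlap.
Aoife starts after Dmitri ends, so nothing later overlaps Dmitri either.
Yusuf starts exactly when Amara ends (back-to-back, no overlap), so nothing later overlaps Amara either.
Aoife starts exactly when Yusuf ends (back-to-back, no overlap), so nothing later overlaps Yusuf either.
Sana starts before Aoife ends → Aoife and Sana overlap.
Sofia starts before Aoife ends → Aoife and Sofia overlap.
Sofia starts before Sana ends → Sana and Sofia overlap.
Overlapping pairs: Amara & Dmitri, Aoife & Sana, Aoife & Sofia, Dmitri & Yusuf, Jonas & Noor, Sana & Sofia — 6 in total.

6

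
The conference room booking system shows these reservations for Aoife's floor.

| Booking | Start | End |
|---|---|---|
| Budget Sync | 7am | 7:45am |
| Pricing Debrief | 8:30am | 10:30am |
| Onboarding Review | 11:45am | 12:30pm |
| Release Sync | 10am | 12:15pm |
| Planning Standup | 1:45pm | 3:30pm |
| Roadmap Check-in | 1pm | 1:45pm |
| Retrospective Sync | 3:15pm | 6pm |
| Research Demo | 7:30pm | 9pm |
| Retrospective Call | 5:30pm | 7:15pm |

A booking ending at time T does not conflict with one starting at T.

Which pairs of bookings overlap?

Onboarding Review & Release Sync, Planning Standup & Retrospective Sync, Pricing Debrief & Release Sync, Retrospective Call & Retrospective Sync

Check each pair: they overlap iff neither finishes before the other starts.
Sorted by start: Budget Sync, Pricing Debrief, Release Sync, Onboarding Review, Roadmap Check-in, Planning Standup, Retrospective Sync, Retrospective Call, Research Demo.
Pricing Debrief starts after Budget Sync ends, so nothing later overlaps Budget Sync either.
Release Sync starts before Pricing Debrief ends → Pricing Debrief and Release Sync overlap.
Onboarding Review starts after Pricing Debrief ends, so nothing later overlaps Pricing Debrief either.
Onboarding Review starts before Release Sync ends → Release Sync and Onboarding Review overlap.
Roadmap Check-in starts after Release Sync ends, so nothing later overlaps Release Sync either.
Roadmap Check-in starts after Onboarding Review ends, so nothing later overlaps Onboarding Review either.
Planning Standup starts exactly when Roadmap Check-in ends (back-to-back, no overlap), so nothing later overlaps Roadmap Check-in either.
Retrospective Sync starts before Planning Standup ends → Planning Standup and Retrospective Sync overlap.
Retrospective Call starts after Planning Standup ends, so nothing later overlaps Planning Standup either.
Retrospective Call starts before Retrospective Sync ends → Retrospective Sync and Retrospective Call overlap.
Research Demo starts after Retrospective Sync ends.
Research Demo starts after Retrospective Call ends.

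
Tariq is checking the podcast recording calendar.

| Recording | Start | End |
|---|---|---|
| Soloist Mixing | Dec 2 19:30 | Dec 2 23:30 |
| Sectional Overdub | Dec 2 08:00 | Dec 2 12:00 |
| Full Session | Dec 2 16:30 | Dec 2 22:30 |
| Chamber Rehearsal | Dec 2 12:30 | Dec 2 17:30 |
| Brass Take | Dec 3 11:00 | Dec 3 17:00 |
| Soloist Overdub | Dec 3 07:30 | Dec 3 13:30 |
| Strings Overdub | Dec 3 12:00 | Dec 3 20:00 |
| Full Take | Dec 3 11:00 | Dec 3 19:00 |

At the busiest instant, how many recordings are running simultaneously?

4

Sort all start/end points and keep a running count:
Dec 2 08:00 start Sectional Overdub → 1
Dec 2 12:00 end Sectional Overdub → 0
Dec 2 12:30 start Chamber Rehearsal → 1
Dec 2 16:30 start Full Session → 2
Dec 2 17:30 end Chamber Rehearsal → 1
Dec 2 19:30 start Soloist Mixing → 2
Dec 2 22:30 end Full Session → 1
Dec 2 23:30 end Soloist Mixing → 0
Dec 3 07:30 start Soloist Overdub → 1
Dec 3 11:00 start Brass Take → 2
Dec 3 11:00 start Full Take → 3
Dec 3 12:00 start Strings Overdub → 4
Dec 3 13:30 end Soloist Overdub → 3
Dec 3 17:00 end Brass Take → 2
Dec 3 19:00 end Full Take → 1
Dec 3 20:00 end Strings Overdub → 0
Peak is 4, at Dec 3 12:00 (Brass Take, Full Take, Soloist Overdub, Strings Overdub).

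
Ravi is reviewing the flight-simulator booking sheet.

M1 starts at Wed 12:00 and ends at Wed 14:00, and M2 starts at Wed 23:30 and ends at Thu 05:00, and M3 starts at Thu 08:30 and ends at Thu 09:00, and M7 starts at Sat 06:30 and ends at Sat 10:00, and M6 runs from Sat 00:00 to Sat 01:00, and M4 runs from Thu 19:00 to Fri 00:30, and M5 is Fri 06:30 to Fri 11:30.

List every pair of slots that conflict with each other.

no conflicts

Sorted by start: M1, M2, M3, M4, M5, M6, M7.
M2 starts after M1 ends — done with M1.
M3 starts after M2 ends — done with M2.
M4 starts after M3 ends — done with M3.
M5 starts after M4 ends — done with M4.
M6 starts after M5 ends — done with M5.
M7 starts after M6 ends.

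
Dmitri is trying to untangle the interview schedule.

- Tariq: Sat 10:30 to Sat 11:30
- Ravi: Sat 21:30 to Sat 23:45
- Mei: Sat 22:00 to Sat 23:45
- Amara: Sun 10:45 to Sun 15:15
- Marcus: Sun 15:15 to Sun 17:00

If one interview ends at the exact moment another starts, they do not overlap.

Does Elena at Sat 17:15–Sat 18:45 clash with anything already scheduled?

Tariq: ends Sat 11:30 at or before Elena starts Sat 17:15 → clear.
Ravi: starts Sat 21:30 at or after Elena ends Sat 18:45 → clear.
Mei: starts Sat 22:00 at or after Elena ends Sat 18:45 → clear.
Amara: starts Sun 10:45 at or after Elena ends Sat 18:45 → clear.
Marcus: starts Sun 15:15 at or after Elena ends Sat 18:45 → clear.

No — it doesn't clash with anything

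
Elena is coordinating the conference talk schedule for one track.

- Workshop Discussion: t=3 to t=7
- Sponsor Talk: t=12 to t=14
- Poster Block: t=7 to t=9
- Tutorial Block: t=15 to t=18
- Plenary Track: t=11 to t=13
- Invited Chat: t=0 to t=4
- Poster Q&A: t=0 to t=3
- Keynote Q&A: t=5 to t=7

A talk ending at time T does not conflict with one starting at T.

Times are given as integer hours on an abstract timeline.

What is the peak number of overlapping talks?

Sweep the timeline, counting +1 at each start and −1 at each end (ends before starts at a tie):
t=0 start Invited Chat → 1
t=0 start Poster Q&A → 2
t=3 end Poster Q&A → 1
t=3 start Workshop Discussion → 2
t=4 end Invited Chat → 1
t=5 start Keynote Q&A → 2
t=7 end Keynote Q&A → 1
t=7 end Workshop Discussion → 0
t=7 start Poster Block → 1
t=9 end Poster Block → 0
t=11 start Plenary Track → 1
t=12 start Sponsor Talk → 2
t=13 end Plenary Track → 1
t=14 end Sponsor Talk → 0
t=15 start Tutorial Block → 1
t=18 end Tutorial Block → 0
Peak is 2, at t=0 (Invited Chat, Poster Q&A).

2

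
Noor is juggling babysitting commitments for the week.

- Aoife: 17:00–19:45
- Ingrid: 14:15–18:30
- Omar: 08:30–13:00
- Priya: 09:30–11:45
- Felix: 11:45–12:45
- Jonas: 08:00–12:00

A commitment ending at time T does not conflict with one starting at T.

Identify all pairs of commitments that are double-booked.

Sorted by start: Jonas, Omar, Priya, Felix, Ingrid, Aoife.
Omar starts before Jonas ends → Jonas and Omar overlap.
Priya starts before Jonas ends → Jonas and Priya overlap.
Felix starts before Jonas ends → Jonas and Felix overlap.
Ingrid starts after Jonas ends, so nothing later overlaps Jonas either.
Priya starts before Omar ends → Omar and Priya overlap.
Felix starts before Omar ends → Omar and Felix overlap.
Ingrid starts after Omar ends, so nothing later overlaps Omar either.
Felix starts exactly when Priya ends (back-to-back, no overlap), so nothing later overlaps Priya either.
Ingrid starts after Felix ends, so nothing later overlaps Felix either.
Aoife starts before Ingrid ends → Ingrid and Aoife overlap.

Aoife & Ingrid, Felix & Jonas, Felix & Omar, Jonas & Omar, Jonas & Priya, Omar & Priya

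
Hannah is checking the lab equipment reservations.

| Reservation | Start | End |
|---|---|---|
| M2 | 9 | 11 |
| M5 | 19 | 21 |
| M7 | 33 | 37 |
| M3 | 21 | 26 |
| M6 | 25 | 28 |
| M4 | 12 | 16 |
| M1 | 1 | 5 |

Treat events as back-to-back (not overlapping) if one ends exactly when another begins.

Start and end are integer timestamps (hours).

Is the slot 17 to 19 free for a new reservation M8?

M1: ends 5 at or before M8 starts 17 → clear.
M2: ends 11 at or before M8 starts 17 → clear.
M4: ends 16 at or before M8 starts 17 → clear.
M5: starts 19 at or after M8 ends 19 → clear.
M3: starts 21 at or after M8 ends 19 → clear.
M6: starts 25 at or after M8 ends 19 → clear.
M7: starts 33 at or after M8 ends 19 → clear.

Yes — the slot is free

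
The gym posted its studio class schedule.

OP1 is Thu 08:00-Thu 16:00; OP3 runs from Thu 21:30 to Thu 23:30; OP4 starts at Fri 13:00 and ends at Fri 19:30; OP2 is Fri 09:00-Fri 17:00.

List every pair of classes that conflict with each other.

OP2 & OP4

Check each pair: they overlap iff neither finishes before the other starts.
Sorted by start: OP1, OP3, OP2, OP4.
OP3 starts after OP1 ends, so OP1 has no further overlaps.
OP2 starts after OP3 ends, so OP3 has no further overlaps.
OP4 starts before OP2 ends → OP2 and OP4 overlap.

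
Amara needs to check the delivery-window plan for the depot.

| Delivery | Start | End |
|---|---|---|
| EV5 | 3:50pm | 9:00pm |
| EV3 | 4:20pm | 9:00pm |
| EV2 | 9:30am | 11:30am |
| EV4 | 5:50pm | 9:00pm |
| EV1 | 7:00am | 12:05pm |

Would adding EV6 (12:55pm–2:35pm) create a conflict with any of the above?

No — it doesn't clash with anything

EV1: ends 12:05pm at or before EV6 starts 12:55pm → clear.
EV2: ends 11:30am at or before EV6 starts 12:55pm → clear.
EV5: starts 3:50pm at or after EV6 ends 2:35pm → clear.
EV3: starts 4:20pm at or after EV6 ends 2:35pm → clear.
EV4: starts 5:50pm at or after EV6 ends 2:35pm → clear.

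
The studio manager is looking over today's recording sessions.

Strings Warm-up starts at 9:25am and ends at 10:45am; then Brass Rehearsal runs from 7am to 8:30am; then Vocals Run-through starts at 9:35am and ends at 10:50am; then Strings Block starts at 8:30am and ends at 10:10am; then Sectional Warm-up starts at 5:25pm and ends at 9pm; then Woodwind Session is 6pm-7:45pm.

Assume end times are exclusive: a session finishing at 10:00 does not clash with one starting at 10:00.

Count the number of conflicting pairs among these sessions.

4

Sorted by start: Brass Rehearsal, Strings Block, Strings Warm-up, Vocals Run-through, Sectional Warm-up, Woodwind Session.
Strings Block starts exactly when Brass Rehearsal ends (back-to-back, no overlap), so Brass Rehearsal has no further overlaps.
Strings Warm-up starts before Strings Block ends → Strings Block and Strings Warm-up overlap.
Vocals Run-through starts before Strings Block ends → Strings Block and Vocals Run-through overlap.
Sectional Warm-up starts after Strings Block ends, so Strings Block has no further overlaps.
Vocals Run-through starts before Strings Warm-up ends → Strings Warm-up and Vocals Run-through overlap.
Sectional Warm-up starts after Strings Warm-up ends, so Strings Warm-up has no further overlaps.
Sectional Warm-up starts after Vocals Run-through ends, so Vocals Run-through has no further overlaps.
Woodwind Session starts before Sectional Warm-up ends → Sectional Warm-up and Woodwind Session overlap.
Overlapping pairs: Sectional Warm-up & Woodwind Session, Strings Block & Strings Warm-up, Strings Block & Vocals Run-through, Strings Warm-up & Vocals Run-through — 4 in total.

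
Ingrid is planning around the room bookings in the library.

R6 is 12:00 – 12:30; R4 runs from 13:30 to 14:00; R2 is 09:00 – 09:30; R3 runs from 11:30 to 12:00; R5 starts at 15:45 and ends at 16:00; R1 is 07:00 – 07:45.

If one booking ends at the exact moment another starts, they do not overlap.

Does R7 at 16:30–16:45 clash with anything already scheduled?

R1: ends 07:45 at or before R7 starts 16:30 → clear.
R2: ends 09:30 at or before R7 starts 16:30 → clear.
R3: ends 12:00 at or before R7 starts 16:30 → clear.
R6: ends 12:30 at or before R7 starts 16:30 → clear.
R4: ends 14:00 at or before R7 starts 16:30 → clear.
R5: ends 16:00 at or before R7 starts 16:30 → clear.

No — it doesn't clash with anything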